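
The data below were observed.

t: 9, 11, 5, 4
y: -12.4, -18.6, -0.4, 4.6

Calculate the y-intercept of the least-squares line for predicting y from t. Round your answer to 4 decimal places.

16.6550

n = 4, Σx = 29, Σy = -26.8, Σxy = -299.8, Σx² = 243
Sxx = Σx² − (Σx)²/n = 243 − 210.25 = 32.75
Sxy = Σxy − (Σx)(Σy)/n = -299.8 − (-194.3) = -105.5
b = Sxy/Sxx = -105.5/32.75 = -3.221374
a = ȳ − b·x̄ = -6.7 − (-3.221374)·7.25 = 16.654962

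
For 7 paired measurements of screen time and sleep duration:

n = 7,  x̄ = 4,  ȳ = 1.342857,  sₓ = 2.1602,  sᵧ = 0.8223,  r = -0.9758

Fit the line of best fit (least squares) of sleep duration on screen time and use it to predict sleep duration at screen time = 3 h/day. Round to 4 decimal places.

1.7143

b = r · sᵧ/sₓ = -0.9758 · 0.8223/2.1602 = -0.371447
a = ȳ − b·x̄ = 1.342857 − (-0.371447)·4 = 2.828646
ŷ(3) = a + b·3 = 2.828646 + (-0.371447)·3 = 1.714304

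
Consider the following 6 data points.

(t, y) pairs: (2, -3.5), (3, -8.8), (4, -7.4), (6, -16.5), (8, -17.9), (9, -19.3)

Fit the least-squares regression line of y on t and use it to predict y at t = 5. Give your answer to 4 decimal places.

-11.4924

n = 6, Σx = 32, Σy = -73.4, Σxy = -478.9, Σx² = 210
Sxx = Σx² − (Σx)²/n = 210 − 170.666667 = 39.333333
Sxy = Σxy − (Σx)(Σy)/n = -478.9 − (-391.466667) = -87.433333
b = Sxy/Sxx = -87.433333/39.333333 = -2.222881
a = ȳ − b·x̄ = -12.233333 − (-2.222881)·5.333333 = -0.377966
ŷ(5) = a + b·5 = -0.377966 + (-2.222881)·5 = -11.492373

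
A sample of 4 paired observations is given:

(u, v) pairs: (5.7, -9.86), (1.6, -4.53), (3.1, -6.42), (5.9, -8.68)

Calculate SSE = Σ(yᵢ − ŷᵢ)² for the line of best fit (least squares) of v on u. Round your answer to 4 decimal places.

1.0087

n = 4, Σx = 16.3, Σy = -29.49, Σxy = -134.564, Σx² = 79.47, Σy² = 234.2993
Sxx = Σx² − (Σx)²/n = 79.47 − 66.4225 = 13.0475
Sxy = Σxy − (Σx)(Σy)/n = -134.564 − (-120.17175) = -14.39225
Syy = Σy² − (Σy)²/n = 234.2993 − 217.415025 = 16.884275
b = Sxy/Sxx = -14.39225/13.0475 = -1.103066
SSE = Syy − b·Sxy = 16.884275 − (-1.103066)·(-14.39225) = 1.008677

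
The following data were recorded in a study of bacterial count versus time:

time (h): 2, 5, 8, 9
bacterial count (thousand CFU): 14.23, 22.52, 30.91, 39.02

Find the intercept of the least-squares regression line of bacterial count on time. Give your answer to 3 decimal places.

6.782

n = 4, Σx = 24, Σy = 106.68, Σxy = 739.52, Σx² = 174
Sxx = Σx² − (Σx)²/n = 174 − 144 = 30
Sxy = Σxy − (Σx)(Σy)/n = 739.52 − 640.08 = 99.44
b = Sxy/Sxx = 99.44/30 = 3.314667
a = ȳ − b·x̄ = 26.67 − 3.314667·6 = 6.782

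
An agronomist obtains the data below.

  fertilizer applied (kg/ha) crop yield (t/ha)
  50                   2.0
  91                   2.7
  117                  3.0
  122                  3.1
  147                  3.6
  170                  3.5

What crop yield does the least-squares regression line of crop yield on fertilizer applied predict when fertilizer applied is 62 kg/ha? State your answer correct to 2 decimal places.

2.25

n = 6, Σx = 697, Σy = 17.9, Σxy = 2199.1, Σx² = 89863
Sxx = Σx² − (Σx)²/n = 89863 − 80968.166667 = 8894.833333
Sxy = Σxy − (Σx)(Σy)/n = 2199.1 − 2079.383333 = 119.716667
b = Sxy/Sxx = 119.716667/8894.833333 = 0.013459
a = ȳ − b·x̄ = 2.983333 − 0.013459·116.166667 = 1.419832
ŷ(62) = a + b·62 = 1.419832 + 0.013459·62 = 2.254297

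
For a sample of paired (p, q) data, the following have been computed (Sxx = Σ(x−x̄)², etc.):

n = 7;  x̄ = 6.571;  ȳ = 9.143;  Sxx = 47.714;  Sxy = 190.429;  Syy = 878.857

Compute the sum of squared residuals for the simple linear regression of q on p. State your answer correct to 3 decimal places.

118.845

b = Sxy/Sxx = 190.429/47.714 = 3.991051
SSE = Syy − b·Sxy = 878.857 − 3.991051·190.429 = 118.845179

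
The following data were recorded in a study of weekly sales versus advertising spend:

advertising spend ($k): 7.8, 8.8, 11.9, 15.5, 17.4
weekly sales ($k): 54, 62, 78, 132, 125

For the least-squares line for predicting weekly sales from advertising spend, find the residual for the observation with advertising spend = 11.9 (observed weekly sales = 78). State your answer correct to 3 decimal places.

n = 5, Σx = 61.4, Σy = 451, Σxy = 6116, Σx² = 822.9
Sxx = Σx² − (Σx)²/n = 822.9 − 753.992 = 68.908
Sxy = Σxy − (Σx)(Σy)/n = 6116 − 5538.28 = 577.72
b = Sxy/Sxx = 577.72/68.908 = 8.383932
a = ȳ − b·x̄ = 90.2 − 8.383932·12.28 = -12.754687
ŷ(11.9) = -12.754687 + 8.383932·11.9 = 87.014106
residual = y − ŷ = 78 − 87.014106 = -9.014106

-9.014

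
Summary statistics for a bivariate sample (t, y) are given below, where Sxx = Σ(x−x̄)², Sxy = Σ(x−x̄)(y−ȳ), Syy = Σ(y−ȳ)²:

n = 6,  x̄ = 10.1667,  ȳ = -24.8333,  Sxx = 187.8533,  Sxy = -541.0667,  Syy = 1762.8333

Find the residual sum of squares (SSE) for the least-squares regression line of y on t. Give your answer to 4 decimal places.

204.4195

b = Sxy/Sxx = -541.0667/187.8533 = -2.880262
SSE = Syy − b·Sxy = 1762.8333 − (-2.880262)·(-541.0667) = 204.419507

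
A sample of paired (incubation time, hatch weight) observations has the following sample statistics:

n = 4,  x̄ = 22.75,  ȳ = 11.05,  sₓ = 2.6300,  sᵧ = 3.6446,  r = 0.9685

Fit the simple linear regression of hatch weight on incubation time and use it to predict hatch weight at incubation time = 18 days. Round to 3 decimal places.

4.675

b = r · sᵧ/sₓ = 0.9685 · 3.6446/2.63 = 1.342127
a = ȳ − b·x̄ = 11.05 − 1.342127·22.75 = -19.483399
ŷ(18) = a + b·18 = -19.483399 + 1.342127·18 = 4.674895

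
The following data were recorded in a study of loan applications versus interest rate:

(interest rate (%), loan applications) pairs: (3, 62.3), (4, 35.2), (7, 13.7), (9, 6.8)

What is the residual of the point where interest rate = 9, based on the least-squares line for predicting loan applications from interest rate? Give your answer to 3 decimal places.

n = 4, Σx = 23, Σy = 118, Σxy = 484.8, Σx² = 155
Sxx = Σx² − (Σx)²/n = 155 − 132.25 = 22.75
Sxy = Σxy − (Σx)(Σy)/n = 484.8 − 678.5 = -193.7
b = Sxy/Sxx = -193.7/22.75 = -8.514286
a = ȳ − b·x̄ = 29.5 − (-8.514286)·5.75 = 78.457143
ŷ(9) = 78.457143 + (-8.514286)·9 = 1.828571
residual = y − ŷ = 6.8 − 1.828571 = 4.971429

4.971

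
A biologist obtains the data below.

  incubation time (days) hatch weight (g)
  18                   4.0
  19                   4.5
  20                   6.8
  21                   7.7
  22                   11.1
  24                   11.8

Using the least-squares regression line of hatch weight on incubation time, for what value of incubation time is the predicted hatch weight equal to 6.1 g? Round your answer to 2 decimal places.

n = 6, Σx = 124, Σy = 45.9, Σxy = 982.6, Σx² = 2586
Sxx = Σx² − (Σx)²/n = 2586 − 2562.666667 = 23.333333
Sxy = Σxy − (Σx)(Σy)/n = 982.6 − 948.6 = 34
b = Sxy/Sxx = 34/23.333333 = 1.457143
a = ȳ − b·x̄ = 7.65 − 1.457143·20.666667 = -22.464286
Set a + b·x = 6.1: x = (6.1 − (-22.464286)) / 1.457143 = 19.602941

19.60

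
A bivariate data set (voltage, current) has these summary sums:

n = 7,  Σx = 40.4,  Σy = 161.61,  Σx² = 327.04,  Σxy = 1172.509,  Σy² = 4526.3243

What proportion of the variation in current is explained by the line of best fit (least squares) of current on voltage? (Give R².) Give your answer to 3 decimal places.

Sxx = Σx² − (Σx)²/n = 327.04 − 233.165714 = 93.874286
Sxy = Σxy − (Σx)(Σy)/n = 1172.509 − 932.720571 = 239.788429
Syy = Σy² − (Σy)²/n = 4526.3243 − 3731.113157 = 795.211143
R² = Sxy²/(Sxx·Syy) = (239.788429)²/(93.874286·795.211143) = 0.770242

0.770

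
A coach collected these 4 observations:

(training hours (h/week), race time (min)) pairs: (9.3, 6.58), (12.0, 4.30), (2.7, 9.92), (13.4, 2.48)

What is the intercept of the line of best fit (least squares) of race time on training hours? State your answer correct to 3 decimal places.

n = 4, Σx = 37.4, Σy = 23.28, Σxy = 172.81, Σx² = 417.34
Sxx = Σx² − (Σx)²/n = 417.34 − 349.69 = 67.65
Sxy = Σxy − (Σx)(Σy)/n = 172.81 − 217.668 = -44.858
b = Sxy/Sxx = -44.858/67.65 = -0.663089
a = ȳ − b·x̄ = 5.82 − (-0.663089)·9.35 = 12.019886

12.020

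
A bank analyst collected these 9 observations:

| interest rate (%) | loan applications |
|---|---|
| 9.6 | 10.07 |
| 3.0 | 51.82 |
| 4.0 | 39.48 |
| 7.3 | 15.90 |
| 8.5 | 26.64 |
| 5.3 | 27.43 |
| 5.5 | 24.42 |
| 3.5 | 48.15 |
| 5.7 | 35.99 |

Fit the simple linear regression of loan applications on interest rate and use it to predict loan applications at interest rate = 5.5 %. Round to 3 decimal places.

32.871

n = 9, Σx = 52.4, Σy = 279.9, Σxy = 1405.919, Σx² = 345.78
Sxx = Σx² − (Σx)²/n = 345.78 − 305.084444 = 40.695556
Sxy = Σxy − (Σx)(Σy)/n = 1405.919 − 1629.64 = -223.721
b = Sxy/Sxx = -223.721/40.695556 = -5.497431
a = ȳ − b·x̄ = 31.1 − (-5.497431)·5.822222 = 63.107264
ŷ(5.5) = a + b·5.5 = 63.107264 + (-5.497431)·5.5 = 32.871394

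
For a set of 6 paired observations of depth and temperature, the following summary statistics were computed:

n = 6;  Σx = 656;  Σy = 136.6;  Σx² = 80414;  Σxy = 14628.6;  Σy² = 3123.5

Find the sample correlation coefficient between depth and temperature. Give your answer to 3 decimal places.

-0.892

Sxx = Σx² − (Σx)²/n = 80414 − 71722.666667 = 8691.333333
Sxy = Σxy − (Σx)(Σy)/n = 14628.6 − 14934.933333 = -306.333333
Syy = Σy² − (Σy)²/n = 3123.5 − 3109.926667 = 13.573333
r = Sxy/√(Sxx·Syy) = -306.333333/√(117970.364444) = -306.333333/343.468142 = -0.891883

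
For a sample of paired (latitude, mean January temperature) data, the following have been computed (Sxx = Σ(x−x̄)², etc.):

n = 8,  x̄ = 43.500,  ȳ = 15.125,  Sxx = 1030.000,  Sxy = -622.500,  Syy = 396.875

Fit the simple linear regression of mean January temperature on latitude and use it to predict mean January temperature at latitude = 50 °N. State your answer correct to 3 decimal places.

11.197

b = Sxy/Sxx = -622.5/1030 = -0.604369
a = ȳ − b·x̄ = 15.125 − (-0.604369)·43.5 = 41.415049
ŷ(50) = a + b·50 = 41.415049 + (-0.604369)·50 = 11.196602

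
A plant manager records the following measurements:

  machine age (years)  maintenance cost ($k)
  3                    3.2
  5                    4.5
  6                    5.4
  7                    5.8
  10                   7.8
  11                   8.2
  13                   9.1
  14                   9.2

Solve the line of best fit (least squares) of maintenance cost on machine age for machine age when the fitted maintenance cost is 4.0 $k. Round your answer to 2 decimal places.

3.89

n = 8, Σx = 69, Σy = 53.2, Σxy = 520.4, Σx² = 705
Sxx = Σx² − (Σx)²/n = 705 − 595.125 = 109.875
Sxy = Σxy − (Σx)(Σy)/n = 520.4 − 458.85 = 61.55
b = Sxy/Sxx = 61.55/109.875 = 0.560182
a = ȳ − b·x̄ = 6.65 − 0.560182·8.625 = 1.818430
Set a + b·x = 4.0: x = (4.0 − 1.818430) / 0.560182 = 3.894395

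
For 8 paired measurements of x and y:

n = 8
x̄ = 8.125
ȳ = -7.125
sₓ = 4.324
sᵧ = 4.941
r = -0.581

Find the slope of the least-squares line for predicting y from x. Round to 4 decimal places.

b = r · sᵧ/sₓ = -0.581 · 4.941/4.324 = -0.663904

-0.6639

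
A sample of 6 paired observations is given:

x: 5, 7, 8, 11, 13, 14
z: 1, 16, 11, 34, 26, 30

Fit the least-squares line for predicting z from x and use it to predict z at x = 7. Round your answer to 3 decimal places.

n = 6, Σx = 58, Σy = 118, Σxy = 1337, Σx² = 624
Sxx = Σx² − (Σx)²/n = 624 − 560.666667 = 63.333333
Sxy = Σxy − (Σx)(Σy)/n = 1337 − 1140.666667 = 196.333333
b = Sxy/Sxx = 196.333333/63.333333 = 3.1
a = ȳ − b·x̄ = 19.666667 − 3.1·9.666667 = -10.3
ŷ(7) = a + b·7 = -10.3 + 3.1·7 = 11.4

11.400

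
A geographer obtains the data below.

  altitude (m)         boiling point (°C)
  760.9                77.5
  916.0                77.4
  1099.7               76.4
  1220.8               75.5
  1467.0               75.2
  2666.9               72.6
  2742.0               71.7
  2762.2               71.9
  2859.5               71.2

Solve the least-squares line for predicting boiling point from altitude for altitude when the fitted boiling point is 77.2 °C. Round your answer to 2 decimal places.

821.44

n = 9, Σx = 16495, Σy = 669.4, Σxy = 1208790.95, Σx² = 36707215.24
Sxx = Σx² − (Σx)²/n = 36707215.24 − 30231669.444444 = 6475545.795556
Sxy = Σxy − (Σx)(Σy)/n = 1208790.95 − 1226861.444444 = -18070.494444
b = Sxy/Sxx = -18070.494444/6475545.795556 = -0.002791
a = ȳ − b·x̄ = 74.377778 − (-0.002791)·1832.777778 = 79.492281
Set a + b·x = 77.2: x = (77.2 − 79.492281) / (-0.002791) = 821.436926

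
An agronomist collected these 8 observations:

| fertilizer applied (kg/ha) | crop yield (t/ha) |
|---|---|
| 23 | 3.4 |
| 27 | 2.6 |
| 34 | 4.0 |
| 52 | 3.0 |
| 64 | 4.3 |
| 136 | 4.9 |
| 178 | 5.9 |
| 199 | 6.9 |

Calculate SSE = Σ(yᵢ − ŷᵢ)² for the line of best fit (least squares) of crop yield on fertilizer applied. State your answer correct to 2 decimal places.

n = 8, Σx = 713, Σy = 35, Σxy = 3805.3, Σx² = 98995, Σy² = 168.24
Sxx = Σx² − (Σx)²/n = 98995 − 63546.125 = 35448.875
Sxy = Σxy − (Σx)(Σy)/n = 3805.3 − 3119.375 = 685.925
Syy = Σy² − (Σy)²/n = 168.24 − 153.125 = 15.115
b = Sxy/Sxx = 685.925/35448.875 = 0.019350
SSE = Syy − b·Sxy = 15.115 − 0.019350·685.925 = 1.842559

1.84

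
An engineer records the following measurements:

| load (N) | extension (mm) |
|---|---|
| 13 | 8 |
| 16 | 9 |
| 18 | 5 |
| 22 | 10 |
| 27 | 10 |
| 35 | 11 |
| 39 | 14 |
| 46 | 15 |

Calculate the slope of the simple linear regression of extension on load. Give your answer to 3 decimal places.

n = 8, Σx = 216, Σy = 82, Σxy = 2449, Σx² = 6824
Sxx = Σx² − (Σx)²/n = 6824 − 5832 = 992
Sxy = Σxy − (Σx)(Σy)/n = 2449 − 2214 = 235
b = Sxy/Sxx = 235/992 = 0.236895

0.237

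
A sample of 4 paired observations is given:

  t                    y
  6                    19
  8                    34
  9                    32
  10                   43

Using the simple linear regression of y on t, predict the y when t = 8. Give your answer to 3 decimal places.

30.629

n = 4, Σx = 33, Σy = 128, Σxy = 1104, Σx² = 281
Sxx = Σx² − (Σx)²/n = 281 − 272.25 = 8.75
Sxy = Σxy − (Σx)(Σy)/n = 1104 − 1056 = 48
b = Sxy/Sxx = 48/8.75 = 5.485714
a = ȳ − b·x̄ = 32 − 5.485714·8.25 = -13.257143
ŷ(8) = a + b·8 = -13.257143 + 5.485714·8 = 30.628571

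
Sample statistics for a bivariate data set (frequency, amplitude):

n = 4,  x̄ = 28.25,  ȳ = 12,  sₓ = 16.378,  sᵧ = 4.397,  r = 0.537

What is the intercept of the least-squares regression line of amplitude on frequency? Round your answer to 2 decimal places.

7.93

b = r · sᵧ/sₓ = 0.537 · 4.397/16.378 = 0.144168
a = ȳ − b·x̄ = 12 − 0.144168·28.25 = 7.927245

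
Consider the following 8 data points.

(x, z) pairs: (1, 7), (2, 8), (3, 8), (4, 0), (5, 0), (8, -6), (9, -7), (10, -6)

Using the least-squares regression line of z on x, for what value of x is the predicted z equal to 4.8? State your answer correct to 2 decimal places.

n = 8, Σx = 42, Σy = 4, Σxy = -124, Σx² = 300
Sxx = Σx² − (Σx)²/n = 300 − 220.5 = 79.5
Sxy = Σxy − (Σx)(Σy)/n = -124 − 21 = -145
b = Sxy/Sxx = -145/79.5 = -1.823899
a = ȳ − b·x̄ = 0.5 − (-1.823899)·5.25 = 10.075472
Set a + b·x = 4.8: x = (4.8 − 10.075472) / (-1.823899) = 2.892414

2.89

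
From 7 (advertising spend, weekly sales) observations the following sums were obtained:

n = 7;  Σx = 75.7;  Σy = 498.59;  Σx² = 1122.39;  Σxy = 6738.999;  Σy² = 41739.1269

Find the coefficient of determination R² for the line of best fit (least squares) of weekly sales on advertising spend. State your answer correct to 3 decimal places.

Sxx = Σx² − (Σx)²/n = 1122.39 − 818.641429 = 303.748571
Sxy = Σxy − (Σx)(Σy)/n = 6738.999 − 5391.894714 = 1347.104286
Syy = Σy² − (Σy)²/n = 41739.1269 − 35513.141157 = 6225.985743
R² = Sxy²/(Sxx·Syy) = (1347.104286)²/(303.748571·6225.985743) = 0.959578

0.960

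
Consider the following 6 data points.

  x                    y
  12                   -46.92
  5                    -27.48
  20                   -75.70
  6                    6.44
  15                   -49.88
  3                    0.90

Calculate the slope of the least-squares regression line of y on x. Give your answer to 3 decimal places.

n = 6, Σx = 61, Σy = -192.64, Σxy = -2921.3, Σx² = 839
Sxx = Σx² − (Σx)²/n = 839 − 620.166667 = 218.833333
Sxy = Σxy − (Σx)(Σy)/n = -2921.3 − (-1958.506667) = -962.793333
b = Sxy/Sxx = -962.793333/218.833333 = -4.399665

-4.400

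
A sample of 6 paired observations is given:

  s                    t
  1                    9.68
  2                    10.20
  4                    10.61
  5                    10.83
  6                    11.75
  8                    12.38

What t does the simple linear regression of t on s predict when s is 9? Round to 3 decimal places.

n = 6, Σx = 26, Σy = 65.45, Σxy = 296.21, Σx² = 146
Sxx = Σx² − (Σx)²/n = 146 − 112.666667 = 33.333333
Sxy = Σxy − (Σx)(Σy)/n = 296.21 − 283.616667 = 12.593333
b = Sxy/Sxx = 12.593333/33.333333 = 0.3778
a = ȳ − b·x̄ = 10.908333 − 0.3778·4.333333 = 9.2712
ŷ(9) = a + b·9 = 9.2712 + 0.3778·9 = 12.6714

12.671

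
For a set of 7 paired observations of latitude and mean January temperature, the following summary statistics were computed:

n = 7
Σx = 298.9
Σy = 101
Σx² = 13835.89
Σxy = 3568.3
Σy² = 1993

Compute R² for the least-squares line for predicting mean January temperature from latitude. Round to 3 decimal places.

Sxx = Σx² − (Σx)²/n = 13835.89 − 12763.03 = 1072.86
Sxy = Σxy − (Σx)(Σy)/n = 3568.3 − 4312.7 = -744.4
Syy = Σy² − (Σy)²/n = 1993 − 1457.285714 = 535.714286
R² = Sxy²/(Sxx·Syy) = (-744.4)²/(1072.86·535.714286) = 0.964132

0.964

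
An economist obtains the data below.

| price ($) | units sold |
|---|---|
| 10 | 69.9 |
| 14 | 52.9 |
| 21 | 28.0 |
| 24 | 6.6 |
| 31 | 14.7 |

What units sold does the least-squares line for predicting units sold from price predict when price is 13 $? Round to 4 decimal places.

54.8656

n = 5, Σx = 100, Σy = 172.1, Σxy = 2641.7, Σx² = 2274
Sxx = Σx² − (Σx)²/n = 2274 − 2000 = 274
Sxy = Σxy − (Σx)(Σy)/n = 2641.7 − 3442 = -800.3
b = Sxy/Sxx = -800.3/274 = -2.920803
a = ȳ − b·x̄ = 34.42 − (-2.920803)·20 = 92.836058
ŷ(13) = a + b·13 = 92.836058 + (-2.920803)·13 = 54.865620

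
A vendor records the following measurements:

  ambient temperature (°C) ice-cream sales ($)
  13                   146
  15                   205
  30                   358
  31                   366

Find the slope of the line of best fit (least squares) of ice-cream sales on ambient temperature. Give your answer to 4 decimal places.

11.4295

n = 4, Σx = 89, Σy = 1075, Σxy = 27059, Σx² = 2255
Sxx = Σx² − (Σx)²/n = 2255 − 1980.25 = 274.75
Sxy = Σxy − (Σx)(Σy)/n = 27059 − 23918.75 = 3140.25
b = Sxy/Sxx = 3140.25/274.75 = 11.429481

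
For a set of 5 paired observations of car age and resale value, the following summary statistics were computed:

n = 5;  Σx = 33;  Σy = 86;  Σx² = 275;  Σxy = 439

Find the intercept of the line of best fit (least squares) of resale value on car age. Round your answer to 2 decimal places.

Sxx = Σx² − (Σx)²/n = 275 − 217.8 = 57.2
Sxy = Σxy − (Σx)(Σy)/n = 439 − 567.6 = -128.6
b = Sxy/Sxx = -128.6/57.2 = -2.248252
a = ȳ − b·x̄ = 17.2 − (-2.248252)·6.6 = 32.038462

32.04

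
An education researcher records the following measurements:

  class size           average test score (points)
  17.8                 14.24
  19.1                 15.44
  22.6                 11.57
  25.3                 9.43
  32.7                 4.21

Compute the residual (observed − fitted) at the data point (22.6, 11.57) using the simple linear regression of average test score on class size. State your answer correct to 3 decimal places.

n = 5, Σx = 117.5, Σy = 54.89, Σxy = 1186.104, Σx² = 2901.79
Sxx = Σx² − (Σx)²/n = 2901.79 − 2761.25 = 140.54
Sxy = Σxy − (Σx)(Σy)/n = 1186.104 − 1289.915 = -103.811
b = Sxy/Sxx = -103.811/140.54 = -0.738658
a = ȳ − b·x̄ = 10.978 − (-0.738658)·23.5 = 28.336464
ŷ(22.6) = 28.336464 + (-0.738658)·22.6 = 11.642792
residual = y − ŷ = 11.57 − 11.642792 = -0.072792

-0.073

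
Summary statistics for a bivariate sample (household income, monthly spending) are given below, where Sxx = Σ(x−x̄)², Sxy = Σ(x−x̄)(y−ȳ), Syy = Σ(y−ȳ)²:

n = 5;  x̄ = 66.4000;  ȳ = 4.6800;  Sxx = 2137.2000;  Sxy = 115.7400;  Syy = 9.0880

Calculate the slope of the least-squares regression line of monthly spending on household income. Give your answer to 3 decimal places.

b = Sxy/Sxx = 115.74/2137.2 = 0.054155

0.054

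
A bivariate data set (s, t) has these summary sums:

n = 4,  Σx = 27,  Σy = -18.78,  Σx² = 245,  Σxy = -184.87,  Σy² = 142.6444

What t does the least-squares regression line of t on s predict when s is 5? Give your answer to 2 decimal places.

-3.07

Sxx = Σx² − (Σx)²/n = 245 − 182.25 = 62.75
Sxy = Σxy − (Σx)(Σy)/n = -184.87 − (-126.765) = -58.105
b = Sxy/Sxx = -58.105/62.75 = -0.925976
a = ȳ − b·x̄ = -4.695 − (-0.925976)·6.75 = 1.555339
ŷ(5) = a + b·5 = 1.555339 + (-0.925976)·5 = -3.074542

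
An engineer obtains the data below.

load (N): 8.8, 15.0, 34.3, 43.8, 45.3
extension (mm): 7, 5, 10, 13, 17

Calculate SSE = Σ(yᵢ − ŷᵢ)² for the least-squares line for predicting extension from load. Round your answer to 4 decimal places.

16.7566

n = 5, Σx = 147.2, Σy = 52, Σxy = 1819.1, Σx² = 5449.46, Σy² = 632
Sxx = Σx² − (Σx)²/n = 5449.46 − 4333.568 = 1115.892
Sxy = Σxy − (Σx)(Σy)/n = 1819.1 − 1530.88 = 288.22
Syy = Σy² − (Σy)²/n = 632 − 540.8 = 91.2
b = Sxy/Sxx = 288.22/1115.892 = 0.258287
SSE = Syy − b·Sxy = 91.2 − 0.258287·288.22 = 16.756623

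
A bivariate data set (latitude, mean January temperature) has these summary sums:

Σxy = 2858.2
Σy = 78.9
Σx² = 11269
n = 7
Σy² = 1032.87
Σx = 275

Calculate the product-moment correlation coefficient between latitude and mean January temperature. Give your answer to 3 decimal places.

-0.934

Sxx = Σx² − (Σx)²/n = 11269 − 10803.571429 = 465.428571
Sxy = Σxy − (Σx)(Σy)/n = 2858.2 − 3099.642857 = -241.442857
Syy = Σy² − (Σy)²/n = 1032.87 − 889.315714 = 143.554286
r = Sxy/√(Sxx·Syy) = -241.442857/√(66814.266122) = -241.442857/258.484557 = -0.934071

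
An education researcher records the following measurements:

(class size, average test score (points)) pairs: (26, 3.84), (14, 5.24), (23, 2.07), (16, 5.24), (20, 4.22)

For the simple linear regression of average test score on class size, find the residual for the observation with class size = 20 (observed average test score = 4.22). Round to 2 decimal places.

n = 5, Σx = 99, Σy = 20.61, Σxy = 389.05, Σx² = 2057
Sxx = Σx² − (Σx)²/n = 2057 − 1960.2 = 96.8
Sxy = Σxy − (Σx)(Σy)/n = 389.05 − 408.078 = -19.028
b = Sxy/Sxx = -19.028/96.8 = -0.196570
a = ȳ − b·x̄ = 4.122 − (-0.196570)·19.8 = 8.014091
ŷ(20) = 8.014091 + (-0.196570)·20 = 4.082686
residual = y − ŷ = 4.22 − 4.082686 = 0.137314

0.14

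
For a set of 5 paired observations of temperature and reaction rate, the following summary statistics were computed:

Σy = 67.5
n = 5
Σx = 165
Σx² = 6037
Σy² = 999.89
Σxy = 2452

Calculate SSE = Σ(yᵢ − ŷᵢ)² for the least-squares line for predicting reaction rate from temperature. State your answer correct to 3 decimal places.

Sxx = Σx² − (Σx)²/n = 6037 − 5445 = 592
Sxy = Σxy − (Σx)(Σy)/n = 2452 − 2227.5 = 224.5
Syy = Σy² − (Σy)²/n = 999.89 − 911.25 = 88.64
b = Sxy/Sxx = 224.5/592 = 0.379223
SSE = Syy − b·Sxy = 88.64 − 0.379223·224.5 = 3.504443

3.504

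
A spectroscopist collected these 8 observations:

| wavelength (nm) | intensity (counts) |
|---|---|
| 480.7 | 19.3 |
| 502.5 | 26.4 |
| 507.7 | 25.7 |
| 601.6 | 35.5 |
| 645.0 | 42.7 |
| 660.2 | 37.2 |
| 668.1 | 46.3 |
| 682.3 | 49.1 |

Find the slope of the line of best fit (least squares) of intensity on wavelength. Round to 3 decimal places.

0.122

n = 8, Σx = 4748.1, Σy = 282.2, Σxy = 173483.1, Σx² = 2867040.53
Sxx = Σx² − (Σx)²/n = 2867040.53 − 2818056.70125 = 48983.82875
Sxy = Σxy − (Σx)(Σy)/n = 173483.1 − 167489.2275 = 5993.8725
b = Sxy/Sxx = 5993.8725/48983.82875 = 0.122364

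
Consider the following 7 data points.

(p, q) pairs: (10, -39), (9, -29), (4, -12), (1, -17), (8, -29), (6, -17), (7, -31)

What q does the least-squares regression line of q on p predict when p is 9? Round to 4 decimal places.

-31.4703

n = 7, Σx = 45, Σy = -174, Σxy = -1267, Σx² = 347
Sxx = Σx² − (Σx)²/n = 347 − 289.285714 = 57.714286
Sxy = Σxy − (Σx)(Σy)/n = -1267 − (-1118.571429) = -148.428571
b = Sxy/Sxx = -148.428571/57.714286 = -2.571782
a = ȳ − b·x̄ = -24.857143 − (-2.571782)·6.428571 = -8.324257
ŷ(9) = a + b·9 = -8.324257 + (-2.571782)·9 = -31.470297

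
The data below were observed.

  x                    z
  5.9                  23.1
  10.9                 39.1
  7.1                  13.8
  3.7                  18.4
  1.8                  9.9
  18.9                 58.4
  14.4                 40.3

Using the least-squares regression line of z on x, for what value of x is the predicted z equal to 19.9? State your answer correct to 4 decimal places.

5.6284

n = 7, Σx = 62.7, Σy = 203, Σxy = 2430.44, Σx² = 785.53
Sxx = Σx² − (Σx)²/n = 785.53 − 561.612857 = 223.917143
Sxy = Σxy − (Σx)(Σy)/n = 2430.44 − 1818.3 = 612.14
b = Sxy/Sxx = 612.14/223.917143 = 2.733779
a = ȳ − b·x̄ = 29 − 2.733779·8.957143 = 4.513150
Set a + b·x = 19.9: x = (19.9 − 4.513150) / 2.733779 = 5.628417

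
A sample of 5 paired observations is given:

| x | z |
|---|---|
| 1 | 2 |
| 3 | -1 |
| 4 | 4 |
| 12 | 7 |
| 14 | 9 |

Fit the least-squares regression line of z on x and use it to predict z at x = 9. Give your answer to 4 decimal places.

n = 5, Σx = 34, Σy = 21, Σxy = 225, Σx² = 366
Sxx = Σx² − (Σx)²/n = 366 − 231.2 = 134.8
Sxy = Σxy − (Σx)(Σy)/n = 225 − 142.8 = 82.2
b = Sxy/Sxx = 82.2/134.8 = 0.609792
a = ȳ − b·x̄ = 4.2 − 0.609792·6.8 = 0.053412
ŷ(9) = a + b·9 = 0.053412 + 0.609792·9 = 5.541543

5.5415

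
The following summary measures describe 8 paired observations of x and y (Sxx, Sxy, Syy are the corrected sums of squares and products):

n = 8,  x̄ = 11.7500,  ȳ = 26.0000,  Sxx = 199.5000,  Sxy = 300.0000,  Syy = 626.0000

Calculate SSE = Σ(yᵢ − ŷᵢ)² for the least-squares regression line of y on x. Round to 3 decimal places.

174.872

b = Sxy/Sxx = 300/199.5 = 1.503759
SSE = Syy − b·Sxy = 626 − 1.503759·300 = 174.872180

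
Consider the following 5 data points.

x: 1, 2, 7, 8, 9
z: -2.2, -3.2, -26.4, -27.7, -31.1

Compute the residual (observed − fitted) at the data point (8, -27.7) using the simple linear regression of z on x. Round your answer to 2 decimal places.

0.47

n = 5, Σx = 27, Σy = -90.6, Σxy = -694.9, Σx² = 199
Sxx = Σx² − (Σx)²/n = 199 − 145.8 = 53.2
Sxy = Σxy − (Σx)(Σy)/n = -694.9 − (-489.24) = -205.66
b = Sxy/Sxx = -205.66/53.2 = -3.865789
a = ȳ − b·x̄ = -18.12 − (-3.865789)·5.4 = 2.755263
ŷ(8) = 2.755263 + (-3.865789)·8 = -28.171053
residual = y − ŷ = -27.7 − (-28.171053) = 0.471053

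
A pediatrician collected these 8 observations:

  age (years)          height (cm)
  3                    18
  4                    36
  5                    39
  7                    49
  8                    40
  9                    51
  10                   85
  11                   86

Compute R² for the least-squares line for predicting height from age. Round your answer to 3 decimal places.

0.802

n = 8, Σx = 57, Σy = 404, Σxy = 3311, Σx² = 465, Σy² = 24364
Sxx = Σx² − (Σx)²/n = 465 − 406.125 = 58.875
Sxy = Σxy − (Σx)(Σy)/n = 3311 − 2878.5 = 432.5
Syy = Σy² − (Σy)²/n = 24364 − 20402 = 3962
R² = Sxy²/(Sxx·Syy) = (432.5)²/(58.875·3962) = 0.801912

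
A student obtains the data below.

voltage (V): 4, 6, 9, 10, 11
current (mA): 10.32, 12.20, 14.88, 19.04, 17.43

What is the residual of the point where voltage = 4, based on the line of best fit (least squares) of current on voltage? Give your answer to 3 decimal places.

0.201

n = 5, Σx = 40, Σy = 73.87, Σxy = 630.53, Σx² = 354
Sxx = Σx² − (Σx)²/n = 354 − 320 = 34
Sxy = Σxy − (Σx)(Σy)/n = 630.53 − 590.96 = 39.57
b = Sxy/Sxx = 39.57/34 = 1.163824
a = ȳ − b·x̄ = 14.774 − 1.163824·8 = 5.463412
ŷ(4) = 5.463412 + 1.163824·4 = 10.118706
residual = y − ŷ = 10.32 − 10.118706 = 0.201294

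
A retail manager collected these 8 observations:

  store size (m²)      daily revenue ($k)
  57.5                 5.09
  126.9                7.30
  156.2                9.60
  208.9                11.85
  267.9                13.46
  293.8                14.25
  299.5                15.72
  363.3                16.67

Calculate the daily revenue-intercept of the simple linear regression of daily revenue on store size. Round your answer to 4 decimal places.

2.9740

n = 8, Σx = 1774, Σy = 93.94, Σxy = 23750.965, Σx² = 467223.5
Sxx = Σx² − (Σx)²/n = 467223.5 − 393384.5 = 73839
Sxy = Σxy − (Σx)(Σy)/n = 23750.965 − 20831.195 = 2919.77
b = Sxy/Sxx = 2919.77/73839 = 0.039542
a = ȳ − b·x̄ = 11.7425 − 0.039542·221.75 = 2.973977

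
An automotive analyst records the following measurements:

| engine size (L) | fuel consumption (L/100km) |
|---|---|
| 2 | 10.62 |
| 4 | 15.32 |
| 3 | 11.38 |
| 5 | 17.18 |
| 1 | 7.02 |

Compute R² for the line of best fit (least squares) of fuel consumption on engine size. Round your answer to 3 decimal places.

n = 5, Σx = 15, Σy = 61.52, Σxy = 209.58, Σx² = 55, Σy² = 821.424
Sxx = Σx² − (Σx)²/n = 55 − 45 = 10
Sxy = Σxy − (Σx)(Σy)/n = 209.58 − 184.56 = 25.02
Syy = Σy² − (Σy)²/n = 821.424 − 756.94208 = 64.48192
R² = Sxy²/(Sxx·Syy) = (25.02)²/(10·64.48192) = 0.970815

0.971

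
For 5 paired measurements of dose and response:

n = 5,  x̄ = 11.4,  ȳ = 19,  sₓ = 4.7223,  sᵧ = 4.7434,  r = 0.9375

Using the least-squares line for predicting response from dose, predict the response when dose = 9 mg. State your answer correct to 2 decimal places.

16.74

b = r · sᵧ/sₓ = 0.9375 · 4.7434/4.7223 = 0.941689
a = ȳ − b·x̄ = 19 − 0.941689·11.4 = 8.264747
ŷ(9) = a + b·9 = 8.264747 + 0.941689·9 = 16.739947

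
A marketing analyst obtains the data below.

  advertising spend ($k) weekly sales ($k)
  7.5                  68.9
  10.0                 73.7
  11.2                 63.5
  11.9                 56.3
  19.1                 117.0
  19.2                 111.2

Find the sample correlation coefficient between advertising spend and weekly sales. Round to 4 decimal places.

n = 6, Σx = 78.9, Σy = 490.6, Σxy = 7004.66, Σx² = 1156.75, Σy² = 43435.28
Sxx = Σx² − (Σx)²/n = 1156.75 − 1037.535 = 119.215
Sxy = Σxy − (Σx)(Σy)/n = 7004.66 − 6451.39 = 553.27
Syy = Σy² − (Σy)²/n = 43435.28 − 40114.726667 = 3320.553333
r = Sxy/√(Sxx·Syy) = 553.27/√(395859.765633) = 553.27/629.173876 = 0.879359

0.8794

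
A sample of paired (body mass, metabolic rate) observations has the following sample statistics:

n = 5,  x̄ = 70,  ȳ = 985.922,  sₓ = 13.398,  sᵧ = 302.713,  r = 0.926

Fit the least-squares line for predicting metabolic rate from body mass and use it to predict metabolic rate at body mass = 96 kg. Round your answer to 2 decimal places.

b = r · sᵧ/sₓ = 0.926 · 302.713/13.398 = 20.921946
a = ȳ − b·x̄ = 985.922 − 20.921946·70 = -478.614249
ŷ(96) = a + b·96 = -478.614249 + 20.921946·96 = 1529.892607

1529.89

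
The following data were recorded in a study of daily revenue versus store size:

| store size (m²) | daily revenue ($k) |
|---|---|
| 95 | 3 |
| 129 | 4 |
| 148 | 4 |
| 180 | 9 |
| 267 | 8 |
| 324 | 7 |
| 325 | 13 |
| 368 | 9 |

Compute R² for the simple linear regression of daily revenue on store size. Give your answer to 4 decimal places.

n = 8, Σx = 1836, Σy = 57, Σxy = 14954, Σx² = 497284, Σy² = 485
Sxx = Σx² − (Σx)²/n = 497284 − 421362 = 75922
Sxy = Σxy − (Σx)(Σy)/n = 14954 − 13081.5 = 1872.5
Syy = Σy² − (Σy)²/n = 485 − 406.125 = 78.875
R² = Sxy²/(Sxx·Syy) = (1872.5)²/(75922·78.875) = 0.585513

0.5855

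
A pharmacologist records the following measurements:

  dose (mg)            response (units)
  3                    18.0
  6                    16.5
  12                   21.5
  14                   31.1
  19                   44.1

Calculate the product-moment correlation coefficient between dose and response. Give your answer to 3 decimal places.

0.912

n = 5, Σx = 54, Σy = 131.2, Σxy = 1684.3, Σx² = 746, Σy² = 3970.52
Sxx = Σx² − (Σx)²/n = 746 − 583.2 = 162.8
Sxy = Σxy − (Σx)(Σy)/n = 1684.3 − 1416.96 = 267.34
Syy = Σy² − (Σy)²/n = 3970.52 − 3442.688 = 527.832
r = Sxy/√(Sxx·Syy) = 267.34/√(85931.0496) = 267.34/293.139983 = 0.911987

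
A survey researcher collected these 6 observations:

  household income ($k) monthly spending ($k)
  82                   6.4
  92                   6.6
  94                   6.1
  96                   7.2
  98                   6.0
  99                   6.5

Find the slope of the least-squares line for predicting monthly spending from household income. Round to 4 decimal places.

0.0016

n = 6, Σx = 561, Σy = 38.8, Σxy = 3628.1, Σx² = 52645
Sxx = Σx² − (Σx)²/n = 52645 − 52453.5 = 191.5
Sxy = Σxy − (Σx)(Σy)/n = 3628.1 − 3627.8 = 0.3
b = Sxy/Sxx = 0.3/191.5 = 0.001567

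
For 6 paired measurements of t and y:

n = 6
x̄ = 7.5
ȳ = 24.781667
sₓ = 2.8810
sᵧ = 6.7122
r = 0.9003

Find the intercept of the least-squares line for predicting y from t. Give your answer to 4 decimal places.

b = r · sᵧ/sₓ = 0.9003 · 6.7122/2.881 = 2.097533
a = ȳ − b·x̄ = 24.781667 − 2.097533·7.5 = 9.050167

9.0502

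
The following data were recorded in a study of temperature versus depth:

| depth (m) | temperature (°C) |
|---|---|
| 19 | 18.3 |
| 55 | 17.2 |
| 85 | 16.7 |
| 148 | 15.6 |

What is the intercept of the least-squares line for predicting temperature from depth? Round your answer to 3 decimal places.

18.507

n = 4, Σx = 307, Σy = 67.8, Σxy = 5022, Σx² = 32515
Sxx = Σx² − (Σx)²/n = 32515 − 23562.25 = 8952.75
Sxy = Σxy − (Σx)(Σy)/n = 5022 − 5203.65 = -181.65
b = Sxy/Sxx = -181.65/8952.75 = -0.020290
a = ȳ − b·x̄ = 16.95 − (-0.020290)·76.75 = 18.507246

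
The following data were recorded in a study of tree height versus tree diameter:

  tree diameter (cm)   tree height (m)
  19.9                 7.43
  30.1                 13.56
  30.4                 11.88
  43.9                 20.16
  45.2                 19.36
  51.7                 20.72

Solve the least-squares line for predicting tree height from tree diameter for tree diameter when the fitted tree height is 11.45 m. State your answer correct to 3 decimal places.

n = 6, Σx = 221.2, Σy = 93.11, Σxy = 3748.485, Σx² = 8869.32
Sxx = Σx² − (Σx)²/n = 8869.32 − 8154.906667 = 714.413333
Sxy = Σxy − (Σx)(Σy)/n = 3748.485 − 3432.655333 = 315.829667
b = Sxy/Sxx = 315.829667/714.413333 = 0.442083
a = ȳ − b·x̄ = 15.518333 − 0.442083·36.866667 = -0.779777
Set a + b·x = 11.45: x = (11.45 − (-0.779777)) / 0.442083 = 27.664011

27.664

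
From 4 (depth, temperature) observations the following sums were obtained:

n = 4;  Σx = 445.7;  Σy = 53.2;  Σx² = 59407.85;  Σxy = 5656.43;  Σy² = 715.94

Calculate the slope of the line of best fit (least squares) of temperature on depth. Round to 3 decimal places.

Sxx = Σx² − (Σx)²/n = 59407.85 − 49662.1225 = 9745.7275
Sxy = Σxy − (Σx)(Σy)/n = 5656.43 − 5927.81 = -271.38
b = Sxy/Sxx = -271.38/9745.7275 = -0.027846

-0.028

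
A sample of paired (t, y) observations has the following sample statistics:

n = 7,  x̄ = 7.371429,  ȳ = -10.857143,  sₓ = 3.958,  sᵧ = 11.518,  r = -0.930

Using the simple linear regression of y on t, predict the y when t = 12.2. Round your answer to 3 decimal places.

b = r · sᵧ/sₓ = -0.93 · 11.518/3.958 = -2.706352
a = ȳ − b·x̄ = -10.857143 − (-2.706352)·7.371429 = 9.092536
ŷ(12.2) = a + b·12.2 = 9.092536 + (-2.706352)·12.2 = -23.924954

-23.925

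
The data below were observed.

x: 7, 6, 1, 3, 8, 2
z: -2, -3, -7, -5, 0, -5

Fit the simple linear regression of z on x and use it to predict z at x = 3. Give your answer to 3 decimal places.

-4.932

n = 6, Σx = 27, Σy = -22, Σxy = -64, Σx² = 163
Sxx = Σx² − (Σx)²/n = 163 − 121.5 = 41.5
Sxy = Σxy − (Σx)(Σy)/n = -64 − (-99) = 35
b = Sxy/Sxx = 35/41.5 = 0.843373
a = ȳ − b·x̄ = -3.666667 − 0.843373·4.5 = -7.461847
ŷ(3) = a + b·3 = -7.461847 + 0.843373·3 = -4.931727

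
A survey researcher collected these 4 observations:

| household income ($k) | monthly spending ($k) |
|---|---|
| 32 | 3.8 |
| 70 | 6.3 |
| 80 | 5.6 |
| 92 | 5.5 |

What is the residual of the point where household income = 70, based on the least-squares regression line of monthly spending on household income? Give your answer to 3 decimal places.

n = 4, Σx = 274, Σy = 21.2, Σxy = 1516.6, Σx² = 20788
Sxx = Σx² − (Σx)²/n = 20788 − 18769 = 2019
Sxy = Σxy − (Σx)(Σy)/n = 1516.6 − 1452.2 = 64.4
b = Sxy/Sxx = 64.4/2019 = 0.031897
a = ȳ − b·x̄ = 5.3 − 0.031897·68.5 = 3.115057
ŷ(70) = 3.115057 + 0.031897·70 = 5.347845
residual = y − ŷ = 6.3 − 5.347845 = 0.952155

0.952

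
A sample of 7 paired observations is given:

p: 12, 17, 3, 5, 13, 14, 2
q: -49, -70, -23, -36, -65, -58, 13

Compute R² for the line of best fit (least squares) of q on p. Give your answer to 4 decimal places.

n = 7, Σx = 66, Σy = -288, Σxy = -3658, Σx² = 836, Σy² = 16884
Sxx = Σx² − (Σx)²/n = 836 − 622.285714 = 213.714286
Sxy = Σxy − (Σx)(Σy)/n = -3658 − (-2715.428571) = -942.571429
Syy = Σy² − (Σy)²/n = 16884 − 11849.142857 = 5034.857143
R² = Sxy²/(Sxx·Syy) = (-942.571429)²/(213.714286·5034.857143) = 0.825673

0.8257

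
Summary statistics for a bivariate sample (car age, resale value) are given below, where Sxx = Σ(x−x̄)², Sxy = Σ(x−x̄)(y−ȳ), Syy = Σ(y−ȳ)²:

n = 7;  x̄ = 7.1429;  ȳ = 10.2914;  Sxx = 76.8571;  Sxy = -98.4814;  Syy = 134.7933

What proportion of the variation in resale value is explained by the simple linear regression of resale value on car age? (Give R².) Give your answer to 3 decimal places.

R² = Sxy²/(Sxx·Syy) = (-98.4814)²/(76.8571·134.7933) = 0.936173

0.936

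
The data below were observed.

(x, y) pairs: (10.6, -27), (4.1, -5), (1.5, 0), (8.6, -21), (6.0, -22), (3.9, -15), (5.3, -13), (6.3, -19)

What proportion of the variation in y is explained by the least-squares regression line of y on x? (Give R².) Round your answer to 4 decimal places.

0.7946

n = 8, Σx = 46.3, Σy = -122, Σxy = -866.4, Σx² = 324.37, Σy² = 2434
Sxx = Σx² − (Σx)²/n = 324.37 − 267.96125 = 56.40875
Sxy = Σxy − (Σx)(Σy)/n = -866.4 − (-706.075) = -160.325
Syy = Σy² − (Σy)²/n = 2434 − 1860.5 = 573.5
R² = Sxy²/(Sxx·Syy) = (-160.325)²/(56.40875·573.5) = 0.794553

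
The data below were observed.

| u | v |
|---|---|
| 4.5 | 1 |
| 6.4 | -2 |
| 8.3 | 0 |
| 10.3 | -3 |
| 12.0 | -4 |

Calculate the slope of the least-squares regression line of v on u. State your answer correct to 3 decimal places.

n = 5, Σx = 41.5, Σy = -8, Σxy = -87.2, Σx² = 380.19
Sxx = Σx² − (Σx)²/n = 380.19 − 344.45 = 35.74
Sxy = Σxy − (Σx)(Σy)/n = -87.2 − (-66.4) = -20.8
b = Sxy/Sxx = -20.8/35.74 = -0.581981

-0.582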